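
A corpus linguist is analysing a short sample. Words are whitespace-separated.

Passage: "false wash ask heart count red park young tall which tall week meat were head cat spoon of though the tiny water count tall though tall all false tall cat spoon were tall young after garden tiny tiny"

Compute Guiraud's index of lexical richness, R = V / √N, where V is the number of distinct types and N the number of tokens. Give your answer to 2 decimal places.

N = 38, V = 24.
√N = 6.164414
R = 24 / 6.164414 = 3.89

3.89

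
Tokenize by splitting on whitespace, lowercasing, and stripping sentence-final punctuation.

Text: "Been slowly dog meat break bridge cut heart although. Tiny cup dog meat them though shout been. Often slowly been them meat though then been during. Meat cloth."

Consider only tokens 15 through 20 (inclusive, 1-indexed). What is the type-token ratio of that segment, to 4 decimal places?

Segment tokens 15–20: though, shout, been, often, slowly, been
Segment N = 6, segment V = 5.
TTR = 5 / 6 = 0.8333

0.8333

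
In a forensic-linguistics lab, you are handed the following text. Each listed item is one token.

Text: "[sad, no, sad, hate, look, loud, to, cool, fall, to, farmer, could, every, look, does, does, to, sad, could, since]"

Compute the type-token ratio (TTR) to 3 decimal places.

N = 20 tokens, V = 13 types.
TTR = V / N = 13 / 20 = 0.650

0.650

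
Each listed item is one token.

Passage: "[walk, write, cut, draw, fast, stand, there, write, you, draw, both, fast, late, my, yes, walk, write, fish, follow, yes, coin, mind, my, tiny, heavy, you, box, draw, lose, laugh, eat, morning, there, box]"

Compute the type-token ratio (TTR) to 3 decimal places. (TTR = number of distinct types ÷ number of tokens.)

0.676

N = 34 tokens, V = 23 types.
TTR = V / N = 23 / 34 = 0.676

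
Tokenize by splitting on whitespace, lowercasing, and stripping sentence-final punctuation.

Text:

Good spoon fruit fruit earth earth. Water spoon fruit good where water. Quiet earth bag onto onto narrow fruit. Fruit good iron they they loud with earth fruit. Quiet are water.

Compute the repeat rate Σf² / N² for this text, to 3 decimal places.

Frequencies: fruit:6, earth:4, good:3, water:3, spoon:2, quiet:2, onto:2, they:2, where:1, bag:1, narrow:1, iron:1, loud:1, with:1, are:1
Σf² = 93; N² = 961
Repeat rate = 93 / 961 = 0.097

0.097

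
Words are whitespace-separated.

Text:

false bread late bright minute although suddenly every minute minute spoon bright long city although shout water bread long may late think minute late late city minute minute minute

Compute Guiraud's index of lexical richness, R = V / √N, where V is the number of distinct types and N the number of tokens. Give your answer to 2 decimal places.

2.79

N = 29, V = 15.
√N = 5.385165
R = 15 / 5.385165 = 2.79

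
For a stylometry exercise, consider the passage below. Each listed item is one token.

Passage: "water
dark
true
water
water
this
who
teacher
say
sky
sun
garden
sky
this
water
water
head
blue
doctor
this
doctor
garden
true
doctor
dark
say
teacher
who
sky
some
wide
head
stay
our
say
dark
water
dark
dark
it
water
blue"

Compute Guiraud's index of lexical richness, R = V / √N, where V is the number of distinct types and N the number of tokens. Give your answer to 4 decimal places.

2.7775

N = 42, V = 18.
√N = 6.480741
R = 18 / 6.480741 = 2.7775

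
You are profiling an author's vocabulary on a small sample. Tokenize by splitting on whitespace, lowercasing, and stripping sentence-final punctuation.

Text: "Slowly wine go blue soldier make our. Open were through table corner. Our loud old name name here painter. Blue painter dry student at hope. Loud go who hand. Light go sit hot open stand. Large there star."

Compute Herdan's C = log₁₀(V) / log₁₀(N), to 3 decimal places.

0.935

N = 38, V = 30.
log₁₀(V) = 1.477121, log₁₀(N) = 1.579784
C = 1.477121 / 1.579784 = 0.935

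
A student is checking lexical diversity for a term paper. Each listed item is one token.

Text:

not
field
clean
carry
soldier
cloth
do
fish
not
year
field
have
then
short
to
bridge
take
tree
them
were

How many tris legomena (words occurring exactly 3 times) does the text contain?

0

Frequencies: not:2, field:2, clean:1, carry:1, soldier:1, cloth:1, do:1, fish:1, year:1, have:1, then:1, short:1, to:1, bridge:1, take:1, tree:1, them:1, were:1
Words with frequency 3: (none)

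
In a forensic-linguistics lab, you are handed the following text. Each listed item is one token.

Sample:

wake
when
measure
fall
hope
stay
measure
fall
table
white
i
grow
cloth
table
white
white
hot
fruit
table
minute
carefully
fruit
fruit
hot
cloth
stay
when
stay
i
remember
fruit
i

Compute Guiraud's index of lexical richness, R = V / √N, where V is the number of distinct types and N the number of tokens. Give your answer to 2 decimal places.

N = 32, V = 16.
√N = 5.656854
R = 16 / 5.656854 = 2.83

2.83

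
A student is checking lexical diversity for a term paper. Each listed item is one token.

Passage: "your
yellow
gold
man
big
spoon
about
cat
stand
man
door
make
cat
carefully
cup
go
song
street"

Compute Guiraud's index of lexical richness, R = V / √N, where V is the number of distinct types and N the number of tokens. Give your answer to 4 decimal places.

N = 18, V = 16.
√N = 4.242641
R = 16 / 4.242641 = 3.7712

3.7712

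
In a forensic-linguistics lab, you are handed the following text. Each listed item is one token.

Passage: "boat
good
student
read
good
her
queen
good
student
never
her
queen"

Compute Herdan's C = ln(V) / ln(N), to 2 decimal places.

0.78

N = 12, V = 7.
ln(V) = 1.945910, ln(N) = 2.484907
C = 1.945910 / 2.484907 = 0.78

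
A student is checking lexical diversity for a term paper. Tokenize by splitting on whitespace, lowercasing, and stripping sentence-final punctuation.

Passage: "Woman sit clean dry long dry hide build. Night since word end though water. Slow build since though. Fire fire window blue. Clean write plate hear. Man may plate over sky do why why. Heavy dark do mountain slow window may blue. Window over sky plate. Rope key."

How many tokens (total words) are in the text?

48

Tokens: woman, sit, clean, dry, long, dry, hide, build, night, since, word, end, though, water, slow, build, since, though, fire, fire, window, blue, clean, write, plate, hear, man, may, plate, over, sky, do, why, why, heavy, dark, do, mountain, slow, window, may, blue, window, over, sky, plate, rope, key
N = 48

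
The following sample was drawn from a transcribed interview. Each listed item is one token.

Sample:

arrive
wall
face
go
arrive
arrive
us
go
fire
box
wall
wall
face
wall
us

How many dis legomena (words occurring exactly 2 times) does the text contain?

3

Frequencies: wall:4, arrive:3, face:2, go:2, us:2, fire:1, box:1
Words with frequency 2: face, go, us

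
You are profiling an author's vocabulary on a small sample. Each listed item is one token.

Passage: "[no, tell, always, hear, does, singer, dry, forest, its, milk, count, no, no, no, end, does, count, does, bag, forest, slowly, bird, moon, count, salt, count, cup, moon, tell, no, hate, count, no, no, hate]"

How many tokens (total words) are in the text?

Tokens: no, tell, always, hear, does, singer, dry, forest, its, milk, count, no, no, no, end, does, count, does, bag, forest, slowly, bird, moon, count, salt, count, cup, moon, tell, no, hate, count, no, no, hate
N = 35

35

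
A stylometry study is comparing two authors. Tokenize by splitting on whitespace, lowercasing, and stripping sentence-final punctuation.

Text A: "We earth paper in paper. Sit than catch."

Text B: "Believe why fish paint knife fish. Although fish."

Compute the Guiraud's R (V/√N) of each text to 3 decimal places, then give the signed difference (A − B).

0.354

A: V=7, N=8, R=2.475
B: V=6, N=8, R=2.121
Difference = 2.475 − 2.121 = 0.354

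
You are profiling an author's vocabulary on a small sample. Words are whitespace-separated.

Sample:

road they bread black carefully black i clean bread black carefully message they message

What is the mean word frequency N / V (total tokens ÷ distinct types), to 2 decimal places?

1.75

N = 14 tokens, V = 8 types.
Mean frequency = N / V = 14 / 8 = 1.75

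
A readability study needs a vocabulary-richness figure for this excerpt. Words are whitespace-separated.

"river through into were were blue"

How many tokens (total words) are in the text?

Tokens: river, through, into, were, were, blue
N = 6

6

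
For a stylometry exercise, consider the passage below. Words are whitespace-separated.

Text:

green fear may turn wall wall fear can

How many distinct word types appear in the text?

6

Distinct types: {can, fear, green, may, turn, wall}
V = 6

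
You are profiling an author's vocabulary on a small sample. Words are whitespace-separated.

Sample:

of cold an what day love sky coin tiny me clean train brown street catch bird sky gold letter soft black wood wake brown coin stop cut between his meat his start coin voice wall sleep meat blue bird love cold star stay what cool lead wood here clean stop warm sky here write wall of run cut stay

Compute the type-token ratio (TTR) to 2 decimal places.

N = 59 tokens, V = 40 types.
TTR = V / N = 40 / 59 = 0.68

0.68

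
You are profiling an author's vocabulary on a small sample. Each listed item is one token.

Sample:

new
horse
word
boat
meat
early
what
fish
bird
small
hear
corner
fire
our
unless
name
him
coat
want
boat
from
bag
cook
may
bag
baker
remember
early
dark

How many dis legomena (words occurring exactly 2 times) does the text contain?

3

Frequencies: boat:2, early:2, bag:2, new:1, horse:1, word:1, meat:1, what:1, fish:1, bird:1, small:1, hear:1, corner:1, fire:1, our:1, unless:1, name:1, him:1, coat:1, want:1, … (6 more, each freq 1)
Words with frequency 2: bag, boat, early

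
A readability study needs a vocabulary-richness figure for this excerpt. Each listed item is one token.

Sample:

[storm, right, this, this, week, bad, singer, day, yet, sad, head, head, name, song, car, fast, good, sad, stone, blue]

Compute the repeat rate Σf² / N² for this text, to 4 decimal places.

0.0650

Frequencies: this:2, sad:2, head:2, storm:1, right:1, week:1, bad:1, singer:1, day:1, yet:1, name:1, song:1, car:1, fast:1, good:1, stone:1, blue:1
Σf² = 26; N² = 400
Repeat rate = 26 / 400 = 0.0650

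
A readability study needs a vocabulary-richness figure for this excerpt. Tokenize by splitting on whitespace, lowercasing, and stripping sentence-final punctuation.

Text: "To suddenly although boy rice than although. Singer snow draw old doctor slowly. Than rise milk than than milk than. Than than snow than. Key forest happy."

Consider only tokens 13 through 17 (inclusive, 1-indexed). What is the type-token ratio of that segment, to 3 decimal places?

0.800

Segment tokens 13–17: slowly, than, rise, milk, than
Segment N = 5, segment V = 4.
TTR = 4 / 5 = 0.800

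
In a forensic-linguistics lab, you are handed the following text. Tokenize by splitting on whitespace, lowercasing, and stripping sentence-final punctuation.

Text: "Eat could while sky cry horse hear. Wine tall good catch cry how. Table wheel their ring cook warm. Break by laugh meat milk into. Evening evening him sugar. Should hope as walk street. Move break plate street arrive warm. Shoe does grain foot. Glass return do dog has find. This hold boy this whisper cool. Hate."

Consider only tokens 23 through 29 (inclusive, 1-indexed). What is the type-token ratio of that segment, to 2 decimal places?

Segment tokens 23–29: meat, milk, into, evening, evening, him, sugar
Segment N = 7, segment V = 6.
TTR = 6 / 7 = 0.86

0.86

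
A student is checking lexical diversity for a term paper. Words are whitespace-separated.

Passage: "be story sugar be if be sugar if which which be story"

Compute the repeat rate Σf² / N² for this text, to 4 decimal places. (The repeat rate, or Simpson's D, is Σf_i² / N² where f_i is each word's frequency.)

Frequencies: be:4, story:2, sugar:2, if:2, which:2
Σf² = 32; N² = 144
Repeat rate = 32 / 144 = 0.2222

0.2222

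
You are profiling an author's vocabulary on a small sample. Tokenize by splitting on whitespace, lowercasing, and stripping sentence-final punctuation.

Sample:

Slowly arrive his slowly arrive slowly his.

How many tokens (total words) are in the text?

7

Tokens: slowly, arrive, his, slowly, arrive, slowly, his
N = 7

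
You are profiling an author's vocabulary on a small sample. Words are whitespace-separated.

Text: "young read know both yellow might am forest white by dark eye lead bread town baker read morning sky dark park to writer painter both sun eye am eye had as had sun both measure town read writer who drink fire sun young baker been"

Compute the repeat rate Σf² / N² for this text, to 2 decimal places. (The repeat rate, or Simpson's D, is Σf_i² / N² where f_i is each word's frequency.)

0.04

Frequencies: read:3, both:3, eye:3, sun:3, young:2, am:2, dark:2, town:2, baker:2, writer:2, had:2, know:1, yellow:1, might:1, forest:1, white:1, by:1, lead:1, bread:1, morning:1, … (10 more, each freq 1)
Σf² = 83; N² = 2025
Repeat rate = 83 / 2025 = 0.04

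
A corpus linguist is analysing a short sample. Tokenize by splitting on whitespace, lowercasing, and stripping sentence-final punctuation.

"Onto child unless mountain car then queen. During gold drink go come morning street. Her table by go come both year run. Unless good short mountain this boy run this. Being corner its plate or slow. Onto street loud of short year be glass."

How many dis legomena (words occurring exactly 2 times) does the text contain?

Frequencies: onto:2, unless:2, mountain:2, go:2, come:2, street:2, year:2, run:2, short:2, this:2, child:1, car:1, then:1, queen:1, during:1, gold:1, drink:1, morning:1, her:1, table:1, … (14 more, each freq 1)
Words with frequency 2: come, go, mountain, onto, run, short, street, this, unless, year

10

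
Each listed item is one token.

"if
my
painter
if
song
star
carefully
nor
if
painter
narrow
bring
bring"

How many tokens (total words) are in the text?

13

Tokens: if, my, painter, if, song, star, carefully, nor, if, painter, narrow, bring, bring
N = 13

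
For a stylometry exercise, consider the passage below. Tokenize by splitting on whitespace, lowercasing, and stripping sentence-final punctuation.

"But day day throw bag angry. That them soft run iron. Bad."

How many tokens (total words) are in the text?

Tokens: but, day, day, throw, bag, angry, that, them, soft, run, iron, bad
N = 12

12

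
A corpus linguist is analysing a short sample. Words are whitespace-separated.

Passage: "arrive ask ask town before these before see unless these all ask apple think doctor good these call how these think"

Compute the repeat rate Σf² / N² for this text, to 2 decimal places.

Frequencies: these:4, ask:3, before:2, think:2, arrive:1, town:1, see:1, unless:1, all:1, apple:1, doctor:1, good:1, call:1, how:1
Σf² = 43; N² = 441
Repeat rate = 43 / 441 = 0.10

0.10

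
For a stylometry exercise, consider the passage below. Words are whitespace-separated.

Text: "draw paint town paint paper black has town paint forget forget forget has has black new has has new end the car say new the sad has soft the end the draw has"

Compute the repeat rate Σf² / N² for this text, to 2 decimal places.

Frequencies: has:7, the:4, paint:3, forget:3, new:3, draw:2, town:2, black:2, end:2, paper:1, car:1, say:1, sad:1, soft:1
Σf² = 113; N² = 1089
Repeat rate = 113 / 1089 = 0.10

0.10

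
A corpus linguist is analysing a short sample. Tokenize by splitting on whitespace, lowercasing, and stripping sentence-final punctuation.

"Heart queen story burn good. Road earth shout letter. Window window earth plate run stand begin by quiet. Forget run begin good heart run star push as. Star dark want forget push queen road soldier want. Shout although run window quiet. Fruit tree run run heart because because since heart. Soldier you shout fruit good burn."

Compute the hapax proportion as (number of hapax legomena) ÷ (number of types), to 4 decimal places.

Frequencies: run:6, heart:4, good:3, shout:3, window:3, queen:2, burn:2, road:2, earth:2, begin:2, quiet:2, forget:2, star:2, push:2, want:2, soldier:2, fruit:2, because:2, story:1, letter:1, … (9 more, each freq 1)
Hapax count = 11; type count = 29.
Ratio = 11 / 29 = 0.3793

0.3793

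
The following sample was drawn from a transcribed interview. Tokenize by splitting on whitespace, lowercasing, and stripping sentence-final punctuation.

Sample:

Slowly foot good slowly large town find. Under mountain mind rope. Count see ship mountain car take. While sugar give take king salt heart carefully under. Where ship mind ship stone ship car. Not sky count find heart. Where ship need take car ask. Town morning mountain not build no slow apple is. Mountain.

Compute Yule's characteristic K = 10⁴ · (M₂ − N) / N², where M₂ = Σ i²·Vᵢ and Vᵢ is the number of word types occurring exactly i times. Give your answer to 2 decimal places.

Frequencies: ship:5, mountain:4, car:3, take:3, slowly:2, town:2, find:2, under:2, mind:2, count:2, heart:2, where:2, not:2, foot:1, good:1, large:1, rope:1, see:1, while:1, sugar:1, … (14 more, each freq 1)
N = 54. Frequency spectrum: V_1=21, V_2=9, V_3=2, V_4=1, V_5=1
M₂ = 1²·21 + 2²·9 + 3²·2 + 4²·1 + 5²·1 = 116
K = 10000 × (116 − 54) / 54² = 212.62

212.62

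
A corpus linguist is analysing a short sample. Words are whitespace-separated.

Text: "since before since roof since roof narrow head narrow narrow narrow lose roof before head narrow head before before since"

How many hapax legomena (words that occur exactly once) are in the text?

Frequencies: narrow:5, since:4, before:4, roof:3, head:3, lose:1
Hapax (freq=1): lose

1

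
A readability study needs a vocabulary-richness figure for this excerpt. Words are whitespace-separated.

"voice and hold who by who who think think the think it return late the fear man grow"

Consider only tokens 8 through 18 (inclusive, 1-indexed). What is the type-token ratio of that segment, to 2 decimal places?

0.73

Segment tokens 8–18: think, think, the, think, it, return, late, the, fear, man, grow
Segment N = 11, segment V = 8.
TTR = 8 / 11 = 0.73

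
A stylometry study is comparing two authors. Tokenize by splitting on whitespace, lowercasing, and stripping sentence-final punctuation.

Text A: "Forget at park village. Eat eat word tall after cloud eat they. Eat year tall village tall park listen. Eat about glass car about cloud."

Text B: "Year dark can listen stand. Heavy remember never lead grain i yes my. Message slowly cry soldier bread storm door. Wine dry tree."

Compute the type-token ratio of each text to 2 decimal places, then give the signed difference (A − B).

-0.40

TTR(A) = 15/25 = 0.60
TTR(B) = 23/23 = 1.00
Difference = 0.60 − 1.00 = -0.40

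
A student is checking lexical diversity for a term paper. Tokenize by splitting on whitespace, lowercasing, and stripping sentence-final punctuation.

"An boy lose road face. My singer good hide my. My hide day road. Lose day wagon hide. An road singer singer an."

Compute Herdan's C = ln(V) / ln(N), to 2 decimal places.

N = 23, V = 11.
ln(V) = 2.397895, ln(N) = 3.135494
C = 2.397895 / 3.135494 = 0.76

0.76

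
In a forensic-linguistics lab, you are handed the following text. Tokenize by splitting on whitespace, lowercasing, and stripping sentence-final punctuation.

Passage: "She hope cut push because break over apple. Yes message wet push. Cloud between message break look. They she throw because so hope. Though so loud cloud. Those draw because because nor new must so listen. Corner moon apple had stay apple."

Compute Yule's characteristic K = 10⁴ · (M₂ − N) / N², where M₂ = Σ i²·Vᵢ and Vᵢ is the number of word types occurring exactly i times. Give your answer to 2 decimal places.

204.08

Frequencies: because:4, apple:3, so:3, she:2, hope:2, push:2, break:2, message:2, cloud:2, cut:1, over:1, yes:1, wet:1, between:1, look:1, they:1, throw:1, though:1, loud:1, those:1, … (9 more, each freq 1)
N = 42. Frequency spectrum: V_1=20, V_2=6, V_3=2, V_4=1
M₂ = 1²·20 + 2²·6 + 3²·2 + 4²·1 = 78
K = 10000 × (78 − 42) / 42² = 204.08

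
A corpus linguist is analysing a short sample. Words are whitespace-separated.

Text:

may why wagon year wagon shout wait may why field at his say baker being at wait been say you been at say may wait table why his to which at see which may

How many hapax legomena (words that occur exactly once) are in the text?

9

Frequencies: may:4, at:4, why:3, wait:3, say:3, wagon:2, his:2, been:2, which:2, year:1, shout:1, field:1, baker:1, being:1, you:1, table:1, to:1, see:1
Hapax (freq=1): baker, being, field, see, shout, table, to, year, you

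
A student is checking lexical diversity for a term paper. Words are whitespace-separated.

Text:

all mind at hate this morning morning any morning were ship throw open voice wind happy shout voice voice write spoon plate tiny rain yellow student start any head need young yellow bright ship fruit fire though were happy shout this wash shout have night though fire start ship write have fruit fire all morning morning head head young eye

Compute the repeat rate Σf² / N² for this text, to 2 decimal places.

Frequencies: morning:5, ship:3, voice:3, shout:3, head:3, fire:3, all:2, this:2, any:2, were:2, happy:2, write:2, yellow:2, start:2, young:2, fruit:2, though:2, have:2, mind:1, at:1, … (14 more, each freq 1)
Σf² = 134; N² = 3600
Repeat rate = 134 / 3600 = 0.04

0.04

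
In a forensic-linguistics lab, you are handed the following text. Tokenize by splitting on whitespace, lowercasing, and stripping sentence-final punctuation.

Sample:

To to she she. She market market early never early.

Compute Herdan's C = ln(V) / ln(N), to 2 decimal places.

0.70

N = 10, V = 5.
ln(V) = 1.609438, ln(N) = 2.302585
C = 1.609438 / 2.302585 = 0.70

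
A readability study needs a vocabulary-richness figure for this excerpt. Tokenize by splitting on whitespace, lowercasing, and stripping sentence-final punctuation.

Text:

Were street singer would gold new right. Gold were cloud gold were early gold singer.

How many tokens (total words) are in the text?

Tokens: were, street, singer, would, gold, new, right, gold, were, cloud, gold, were, early, gold, singer
N = 15

15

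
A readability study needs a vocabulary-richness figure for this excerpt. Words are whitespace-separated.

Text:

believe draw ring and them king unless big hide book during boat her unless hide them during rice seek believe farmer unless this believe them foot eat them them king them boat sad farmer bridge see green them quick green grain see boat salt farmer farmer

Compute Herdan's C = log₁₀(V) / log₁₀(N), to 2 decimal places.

0.85

N = 46, V = 26.
log₁₀(V) = 1.414973, log₁₀(N) = 1.662758
C = 1.414973 / 1.662758 = 0.85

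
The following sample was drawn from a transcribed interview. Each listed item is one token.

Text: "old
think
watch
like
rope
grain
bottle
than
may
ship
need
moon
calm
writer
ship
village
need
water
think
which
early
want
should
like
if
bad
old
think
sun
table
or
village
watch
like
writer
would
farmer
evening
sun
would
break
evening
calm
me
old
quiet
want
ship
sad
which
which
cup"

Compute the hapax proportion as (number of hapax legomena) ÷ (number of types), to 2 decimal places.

0.58

Frequencies: old:3, think:3, like:3, ship:3, which:3, watch:2, need:2, calm:2, writer:2, village:2, want:2, sun:2, would:2, evening:2, rope:1, grain:1, bottle:1, than:1, may:1, moon:1, … (13 more, each freq 1)
Hapax count = 19; type count = 33.
Ratio = 19 / 33 = 0.58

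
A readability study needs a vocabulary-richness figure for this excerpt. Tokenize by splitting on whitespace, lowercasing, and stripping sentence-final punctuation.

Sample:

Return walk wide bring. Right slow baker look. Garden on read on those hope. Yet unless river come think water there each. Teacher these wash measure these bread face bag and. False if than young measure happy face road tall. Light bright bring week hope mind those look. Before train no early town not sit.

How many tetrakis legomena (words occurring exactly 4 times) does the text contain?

0

Frequencies: bring:2, look:2, on:2, those:2, hope:2, these:2, measure:2, face:2, return:1, walk:1, wide:1, right:1, slow:1, baker:1, garden:1, read:1, yet:1, unless:1, river:1, come:1, … (27 more, each freq 1)
Words with frequency 4: (none)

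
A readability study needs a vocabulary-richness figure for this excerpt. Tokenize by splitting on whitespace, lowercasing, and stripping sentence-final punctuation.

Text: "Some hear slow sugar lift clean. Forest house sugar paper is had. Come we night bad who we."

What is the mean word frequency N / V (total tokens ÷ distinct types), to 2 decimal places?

1.13

N = 18 tokens, V = 16 types.
Mean frequency = N / V = 18 / 16 = 1.13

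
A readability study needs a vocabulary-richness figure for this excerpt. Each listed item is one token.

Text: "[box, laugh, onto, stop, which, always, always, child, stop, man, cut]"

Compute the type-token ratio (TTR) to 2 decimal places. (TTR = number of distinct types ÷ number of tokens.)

0.82

N = 11 tokens, V = 9 types.
TTR = V / N = 9 / 11 = 0.82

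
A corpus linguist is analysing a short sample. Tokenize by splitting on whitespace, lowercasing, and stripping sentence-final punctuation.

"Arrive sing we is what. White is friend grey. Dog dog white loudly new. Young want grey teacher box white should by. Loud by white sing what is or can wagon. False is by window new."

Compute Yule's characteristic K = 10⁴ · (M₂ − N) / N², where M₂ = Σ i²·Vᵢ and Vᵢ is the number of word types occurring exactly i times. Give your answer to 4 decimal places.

Frequencies: is:4, white:4, by:3, sing:2, what:2, grey:2, dog:2, new:2, arrive:1, we:1, friend:1, loudly:1, young:1, want:1, teacher:1, box:1, should:1, loud:1, or:1, can:1, … (3 more, each freq 1)
N = 36. Frequency spectrum: V_1=15, V_2=5, V_3=1, V_4=2
M₂ = 1²·15 + 2²·5 + 3²·1 + 4²·2 = 76
K = 10000 × (76 − 36) / 36² = 308.6420

308.6420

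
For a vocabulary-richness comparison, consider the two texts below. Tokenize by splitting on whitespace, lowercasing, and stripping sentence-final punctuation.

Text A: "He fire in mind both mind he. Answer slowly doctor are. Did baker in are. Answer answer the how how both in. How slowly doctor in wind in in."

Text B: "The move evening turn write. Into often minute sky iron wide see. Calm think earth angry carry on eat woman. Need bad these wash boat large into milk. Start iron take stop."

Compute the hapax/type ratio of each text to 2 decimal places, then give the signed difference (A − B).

-0.57

A: hapax=5, V=14, ratio=0.36
B: hapax=28, V=30, ratio=0.93
Difference = 0.36 − 0.93 = -0.57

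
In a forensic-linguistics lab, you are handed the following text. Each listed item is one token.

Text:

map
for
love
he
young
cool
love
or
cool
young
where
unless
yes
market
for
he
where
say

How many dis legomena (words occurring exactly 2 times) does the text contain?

Frequencies: for:2, love:2, he:2, young:2, cool:2, where:2, map:1, or:1, unless:1, yes:1, market:1, say:1
Words with frequency 2: cool, for, he, love, where, young

6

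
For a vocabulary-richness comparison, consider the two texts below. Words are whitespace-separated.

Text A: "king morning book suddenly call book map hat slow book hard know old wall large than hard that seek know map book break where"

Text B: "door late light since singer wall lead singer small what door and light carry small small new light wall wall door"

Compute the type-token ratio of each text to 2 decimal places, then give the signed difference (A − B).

0.18

TTR(A) = 18/24 = 0.75
TTR(B) = 12/21 = 0.57
Difference = 0.75 − 0.57 = 0.18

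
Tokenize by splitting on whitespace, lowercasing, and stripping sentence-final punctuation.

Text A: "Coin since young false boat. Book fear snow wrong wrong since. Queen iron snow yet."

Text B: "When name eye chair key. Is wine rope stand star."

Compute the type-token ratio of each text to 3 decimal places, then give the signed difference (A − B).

TTR(A) = 12/15 = 0.800
TTR(B) = 10/10 = 1.000
Difference = 0.800 − 1.000 = -0.200

-0.200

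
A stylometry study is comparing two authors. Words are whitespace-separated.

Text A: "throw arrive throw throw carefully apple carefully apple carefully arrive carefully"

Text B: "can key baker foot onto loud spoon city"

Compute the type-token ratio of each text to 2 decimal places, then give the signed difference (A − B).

TTR(A) = 4/11 = 0.36
TTR(B) = 8/8 = 1.00
Difference = 0.36 − 1.00 = -0.64

-0.64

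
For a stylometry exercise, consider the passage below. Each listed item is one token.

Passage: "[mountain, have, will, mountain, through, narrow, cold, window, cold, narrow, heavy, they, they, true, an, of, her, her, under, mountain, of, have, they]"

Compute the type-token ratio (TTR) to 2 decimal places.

0.61

N = 23 tokens, V = 14 types.
TTR = V / N = 14 / 23 = 0.61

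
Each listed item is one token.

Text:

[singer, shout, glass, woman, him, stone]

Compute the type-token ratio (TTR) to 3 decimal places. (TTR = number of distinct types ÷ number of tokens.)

N = 6 tokens, V = 6 types.
TTR = V / N = 6 / 6 = 1.000

1.000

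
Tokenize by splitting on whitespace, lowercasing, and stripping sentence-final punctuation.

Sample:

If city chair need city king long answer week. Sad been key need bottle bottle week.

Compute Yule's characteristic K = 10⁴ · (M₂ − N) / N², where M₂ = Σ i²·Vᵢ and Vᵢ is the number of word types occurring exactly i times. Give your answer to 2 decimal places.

312.50

Frequencies: city:2, need:2, week:2, bottle:2, if:1, chair:1, king:1, long:1, answer:1, sad:1, been:1, key:1
N = 16. Frequency spectrum: V_1=8, V_2=4
M₂ = 1²·8 + 2²·4 = 24
K = 10000 × (24 − 16) / 16² = 312.50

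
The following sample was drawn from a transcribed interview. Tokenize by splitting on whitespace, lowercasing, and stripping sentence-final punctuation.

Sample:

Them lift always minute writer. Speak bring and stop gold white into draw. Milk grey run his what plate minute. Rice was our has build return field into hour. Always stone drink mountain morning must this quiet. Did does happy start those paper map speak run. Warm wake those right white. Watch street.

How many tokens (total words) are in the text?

53

Tokens: them, lift, always, minute, writer, speak, bring, and, stop, gold, white, into, draw, milk, grey, run, his, what, plate, minute, rice, was, our, has, build, return, field, into, hour, always, stone, drink, mountain, morning, must, this, quiet, did, does, happy, start, those, paper, map, speak, run, warm, wake, those, right, white, watch, street
N = 53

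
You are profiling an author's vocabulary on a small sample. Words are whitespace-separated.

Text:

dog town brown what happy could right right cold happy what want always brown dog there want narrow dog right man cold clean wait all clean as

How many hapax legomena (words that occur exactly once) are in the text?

9

Frequencies: dog:3, right:3, brown:2, what:2, happy:2, cold:2, want:2, clean:2, town:1, could:1, always:1, there:1, narrow:1, man:1, wait:1, all:1, as:1
Hapax (freq=1): all, always, as, could, man, narrow, there, town, wait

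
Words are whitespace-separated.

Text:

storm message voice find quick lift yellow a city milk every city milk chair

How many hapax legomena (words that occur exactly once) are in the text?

Frequencies: city:2, milk:2, storm:1, message:1, voice:1, find:1, quick:1, lift:1, yellow:1, a:1, every:1, chair:1
Hapax (freq=1): a, chair, every, find, lift, message, quick, storm, voice, yellow

10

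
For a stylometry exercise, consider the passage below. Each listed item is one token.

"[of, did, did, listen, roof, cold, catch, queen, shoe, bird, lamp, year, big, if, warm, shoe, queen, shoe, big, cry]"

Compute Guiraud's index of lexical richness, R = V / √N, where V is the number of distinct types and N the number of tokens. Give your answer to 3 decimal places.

N = 20, V = 15.
√N = 4.472136
R = 15 / 4.472136 = 3.354

3.354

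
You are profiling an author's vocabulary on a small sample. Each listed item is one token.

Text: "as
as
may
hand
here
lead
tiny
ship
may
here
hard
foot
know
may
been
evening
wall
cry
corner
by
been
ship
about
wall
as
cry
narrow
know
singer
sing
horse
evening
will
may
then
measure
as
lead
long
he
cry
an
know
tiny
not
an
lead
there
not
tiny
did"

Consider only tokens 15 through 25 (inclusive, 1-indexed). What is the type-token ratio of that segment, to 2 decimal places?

Segment tokens 15–25: been, evening, wall, cry, corner, by, been, ship, about, wall, as
Segment N = 11, segment V = 9.
TTR = 9 / 11 = 0.82

0.82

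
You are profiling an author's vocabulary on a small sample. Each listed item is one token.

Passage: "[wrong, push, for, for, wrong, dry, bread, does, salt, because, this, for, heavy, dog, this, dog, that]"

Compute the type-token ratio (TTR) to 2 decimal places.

N = 17 tokens, V = 12 types.
TTR = V / N = 12 / 17 = 0.71

0.71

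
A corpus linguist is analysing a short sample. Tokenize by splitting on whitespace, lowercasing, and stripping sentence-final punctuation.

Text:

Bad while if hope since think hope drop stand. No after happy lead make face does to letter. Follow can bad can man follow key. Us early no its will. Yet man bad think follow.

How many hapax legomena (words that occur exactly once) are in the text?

Frequencies: bad:3, follow:3, hope:2, think:2, no:2, can:2, man:2, while:1, if:1, since:1, drop:1, stand:1, after:1, happy:1, lead:1, make:1, face:1, does:1, to:1, letter:1, … (6 more, each freq 1)
Hapax (freq=1): after, does, drop, early, face, happy, if, its, key, lead, letter, make, since, stand, to, us, while, will, yet

19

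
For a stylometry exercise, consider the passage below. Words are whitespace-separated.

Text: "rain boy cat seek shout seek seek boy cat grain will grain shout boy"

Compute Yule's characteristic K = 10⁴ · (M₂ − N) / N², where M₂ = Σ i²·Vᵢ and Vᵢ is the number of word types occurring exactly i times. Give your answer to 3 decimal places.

918.367

Frequencies: boy:3, seek:3, cat:2, shout:2, grain:2, rain:1, will:1
N = 14. Frequency spectrum: V_1=2, V_2=3, V_3=2
M₂ = 1²·2 + 2²·3 + 3²·2 = 32
K = 10000 × (32 − 14) / 14² = 918.367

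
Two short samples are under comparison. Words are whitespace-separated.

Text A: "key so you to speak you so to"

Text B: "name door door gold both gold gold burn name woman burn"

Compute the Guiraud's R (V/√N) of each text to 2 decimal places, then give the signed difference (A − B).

A: V=5, N=8, R=1.77
B: V=6, N=11, R=1.81
Difference = 1.77 − 1.81 = -0.04

-0.04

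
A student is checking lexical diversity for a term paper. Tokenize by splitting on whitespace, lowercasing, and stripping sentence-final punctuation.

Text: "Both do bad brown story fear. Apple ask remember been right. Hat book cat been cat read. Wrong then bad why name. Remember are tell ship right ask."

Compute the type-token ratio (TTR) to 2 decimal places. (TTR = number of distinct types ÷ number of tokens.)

N = 28 tokens, V = 22 types.
TTR = V / N = 22 / 28 = 0.79

0.79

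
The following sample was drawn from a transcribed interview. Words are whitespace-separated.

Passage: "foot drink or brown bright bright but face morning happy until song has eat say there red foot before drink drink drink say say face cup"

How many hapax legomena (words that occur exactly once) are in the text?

13

Frequencies: drink:4, say:3, foot:2, bright:2, face:2, or:1, brown:1, but:1, morning:1, happy:1, until:1, song:1, has:1, eat:1, there:1, red:1, before:1, cup:1
Hapax (freq=1): before, brown, but, cup, eat, happy, has, morning, or, red, song, there, until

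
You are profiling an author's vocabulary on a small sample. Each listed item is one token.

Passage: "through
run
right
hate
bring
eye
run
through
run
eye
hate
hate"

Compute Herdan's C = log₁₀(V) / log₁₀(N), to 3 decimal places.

0.721

N = 12, V = 6.
log₁₀(V) = 0.778151, log₁₀(N) = 1.079181
C = 0.778151 / 1.079181 = 0.721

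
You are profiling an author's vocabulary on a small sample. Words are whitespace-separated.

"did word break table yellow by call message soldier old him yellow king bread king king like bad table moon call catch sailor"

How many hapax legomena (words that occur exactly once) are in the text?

Frequencies: king:3, table:2, yellow:2, call:2, did:1, word:1, break:1, by:1, message:1, soldier:1, old:1, him:1, bread:1, like:1, bad:1, moon:1, catch:1, sailor:1
Hapax (freq=1): bad, bread, break, by, catch, did, him, like, message, moon, old, sailor, soldier, word

14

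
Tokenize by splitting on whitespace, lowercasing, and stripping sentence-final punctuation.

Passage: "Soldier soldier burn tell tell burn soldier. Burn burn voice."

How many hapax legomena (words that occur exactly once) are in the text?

1

Frequencies: burn:4, soldier:3, tell:2, voice:1
Hapax (freq=1): voice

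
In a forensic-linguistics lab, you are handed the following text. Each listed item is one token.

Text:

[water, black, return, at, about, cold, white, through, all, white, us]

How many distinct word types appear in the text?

Distinct types: {about, all, at, black, cold, return, through, us, water, white}
V = 10

10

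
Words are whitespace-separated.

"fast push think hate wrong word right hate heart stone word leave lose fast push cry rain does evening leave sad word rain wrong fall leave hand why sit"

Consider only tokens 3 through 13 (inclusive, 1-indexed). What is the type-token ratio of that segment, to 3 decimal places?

Segment tokens 3–13: think, hate, wrong, word, right, hate, heart, stone, word, leave, lose
Segment N = 11, segment V = 9.
TTR = 9 / 11 = 0.818

0.818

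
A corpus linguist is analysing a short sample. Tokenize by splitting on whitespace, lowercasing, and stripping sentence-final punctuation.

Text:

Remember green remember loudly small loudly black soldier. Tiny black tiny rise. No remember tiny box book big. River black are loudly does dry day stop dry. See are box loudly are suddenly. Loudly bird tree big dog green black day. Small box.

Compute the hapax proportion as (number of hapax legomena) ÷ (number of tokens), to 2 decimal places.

Frequencies: loudly:5, black:4, remember:3, tiny:3, box:3, are:3, green:2, small:2, big:2, dry:2, day:2, soldier:1, rise:1, no:1, book:1, river:1, does:1, stop:1, see:1, suddenly:1, … (3 more, each freq 1)
Hapax count = 12; token count = 43.
Ratio = 12 / 43 = 0.28

0.28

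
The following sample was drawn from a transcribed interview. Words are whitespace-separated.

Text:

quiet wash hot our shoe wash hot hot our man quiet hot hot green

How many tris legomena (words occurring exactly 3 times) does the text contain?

0

Frequencies: hot:5, quiet:2, wash:2, our:2, shoe:1, man:1, green:1
Words with frequency 3: (none)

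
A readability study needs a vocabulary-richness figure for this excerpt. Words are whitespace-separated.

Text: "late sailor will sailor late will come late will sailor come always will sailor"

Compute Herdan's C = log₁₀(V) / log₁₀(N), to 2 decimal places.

0.61

N = 14, V = 5.
log₁₀(V) = 0.698970, log₁₀(N) = 1.146128
C = 0.698970 / 1.146128 = 0.61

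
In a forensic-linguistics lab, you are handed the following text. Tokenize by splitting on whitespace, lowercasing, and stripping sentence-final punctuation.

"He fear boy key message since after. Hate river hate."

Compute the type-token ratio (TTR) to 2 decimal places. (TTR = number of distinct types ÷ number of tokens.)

N = 10 tokens, V = 9 types.
TTR = V / N = 9 / 10 = 0.90

0.90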